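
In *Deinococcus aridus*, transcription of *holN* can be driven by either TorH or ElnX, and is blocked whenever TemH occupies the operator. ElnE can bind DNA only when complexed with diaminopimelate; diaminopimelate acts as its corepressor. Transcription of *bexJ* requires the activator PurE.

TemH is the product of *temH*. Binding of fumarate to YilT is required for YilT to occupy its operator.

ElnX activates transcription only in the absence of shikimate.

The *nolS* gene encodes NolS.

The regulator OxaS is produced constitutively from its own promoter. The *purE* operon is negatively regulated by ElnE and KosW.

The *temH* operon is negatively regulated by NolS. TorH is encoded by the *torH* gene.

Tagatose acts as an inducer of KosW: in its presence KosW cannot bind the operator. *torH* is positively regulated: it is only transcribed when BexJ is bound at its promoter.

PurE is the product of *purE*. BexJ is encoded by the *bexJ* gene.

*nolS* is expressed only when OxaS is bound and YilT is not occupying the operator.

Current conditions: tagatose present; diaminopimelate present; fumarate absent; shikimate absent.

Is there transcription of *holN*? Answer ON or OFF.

Diaminopimelate is present, so ElnE is active.
Tagatose is present, so KosW is inactive.
With repressor ElnE bound, *purE* is not transcribed.
So PurE is not produced.
Required activator PurE is absent, so *bexJ* is not transcribed.
So BexJ is not produced.
Required activator BexJ is absent, so *torH* is not transcribed.
So TorH is not produced.
Fumarate is absent, so YilT is inactive.
OxaS is produced constitutively and is active.
No repressor is bound and OxaS is active, so *nolS* is transcribed.
So NolS is produced and active.
With repressor NolS bound, *temH* is not transcribed.
So TemH is not produced.
Shikimate is absent, so ElnX is active.
Activator ElnX is present, so *holN* is transcribed.

ON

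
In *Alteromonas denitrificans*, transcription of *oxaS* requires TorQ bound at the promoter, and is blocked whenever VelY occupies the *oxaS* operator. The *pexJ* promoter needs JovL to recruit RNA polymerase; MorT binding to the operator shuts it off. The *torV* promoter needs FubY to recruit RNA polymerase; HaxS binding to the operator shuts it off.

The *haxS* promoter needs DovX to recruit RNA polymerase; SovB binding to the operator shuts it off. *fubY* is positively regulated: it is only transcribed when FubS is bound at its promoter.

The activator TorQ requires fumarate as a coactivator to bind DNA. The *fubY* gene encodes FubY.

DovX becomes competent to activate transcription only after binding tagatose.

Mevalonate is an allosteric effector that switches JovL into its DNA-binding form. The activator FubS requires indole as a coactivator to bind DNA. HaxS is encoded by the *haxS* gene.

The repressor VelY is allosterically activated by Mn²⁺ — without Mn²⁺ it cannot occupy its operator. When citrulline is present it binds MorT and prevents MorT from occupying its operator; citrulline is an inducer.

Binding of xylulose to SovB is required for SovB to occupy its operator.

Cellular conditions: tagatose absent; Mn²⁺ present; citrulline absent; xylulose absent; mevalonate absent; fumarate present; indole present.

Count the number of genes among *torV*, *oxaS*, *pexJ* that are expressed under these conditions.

1

Indole is present, so FubS is active.
No repressor is bound and FubS is active, so *fubY* is transcribed.
So FubY is produced and active.
Xylulose is absent, so SovB is inactive.
Tagatose is absent, so DovX is inactive.
Required activator DovX is absent, so *haxS* is not transcribed.
So HaxS is not produced.
No repressor is bound and FubY is active, so *torV* is transcribed.
→ *torV* is ON.
Fumarate is present, so TorQ is active.
Mn²⁺ is present, so VelY is active.
With repressor VelY bound, *oxaS* is not transcribed.
→ *oxaS* is OFF.
Citrulline is absent, so MorT is active.
Mevalonate is absent, so JovL is inactive.
With repressor MorT bound, *pexJ* is not transcribed.
→ *pexJ* is OFF.
1 of the 3 genes is transcribed.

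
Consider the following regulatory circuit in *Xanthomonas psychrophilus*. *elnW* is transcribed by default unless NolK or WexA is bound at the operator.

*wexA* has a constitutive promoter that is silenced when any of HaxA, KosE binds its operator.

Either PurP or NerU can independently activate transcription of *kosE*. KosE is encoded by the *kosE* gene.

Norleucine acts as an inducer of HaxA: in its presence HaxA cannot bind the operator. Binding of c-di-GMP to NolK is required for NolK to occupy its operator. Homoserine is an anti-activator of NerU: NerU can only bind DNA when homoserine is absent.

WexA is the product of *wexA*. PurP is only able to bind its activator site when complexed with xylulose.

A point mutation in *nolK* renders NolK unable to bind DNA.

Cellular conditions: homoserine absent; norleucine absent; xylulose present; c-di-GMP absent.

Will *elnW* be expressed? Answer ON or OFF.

ON

NolK is non-functional in this strain, so it has no effect.
Norleucine is absent, so HaxA is active.
Xylulose is present, so PurP is active.
Homoserine is absent, so NerU is active.
Activator PurP is present, so *kosE* is transcribed.
So KosE is produced and active.
With repressor HaxA bound, *wexA* is not transcribed.
So WexA is not produced.
With no repressor bound, *elnW* is transcribed.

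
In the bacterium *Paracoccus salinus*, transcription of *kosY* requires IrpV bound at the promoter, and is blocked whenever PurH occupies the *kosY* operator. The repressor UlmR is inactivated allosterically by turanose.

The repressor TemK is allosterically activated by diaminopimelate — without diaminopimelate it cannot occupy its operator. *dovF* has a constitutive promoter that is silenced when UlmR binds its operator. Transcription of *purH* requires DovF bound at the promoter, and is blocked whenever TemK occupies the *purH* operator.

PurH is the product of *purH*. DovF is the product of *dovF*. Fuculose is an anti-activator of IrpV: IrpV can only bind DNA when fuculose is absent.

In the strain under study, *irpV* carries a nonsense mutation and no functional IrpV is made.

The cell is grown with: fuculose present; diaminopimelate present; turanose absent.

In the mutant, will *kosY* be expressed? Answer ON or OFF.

IrpV is non-functional in this strain, so it has no effect.
Diaminopimelate is present, so TemK is active.
Turanose is absent, so UlmR is active.
With repressor UlmR bound, *dovF* is not transcribed.
So DovF is not produced.
With repressor TemK bound, *purH* is not transcribed.
So PurH is not produced.
Required activator IrpV is absent, so *kosY* is not transcribed.

OFF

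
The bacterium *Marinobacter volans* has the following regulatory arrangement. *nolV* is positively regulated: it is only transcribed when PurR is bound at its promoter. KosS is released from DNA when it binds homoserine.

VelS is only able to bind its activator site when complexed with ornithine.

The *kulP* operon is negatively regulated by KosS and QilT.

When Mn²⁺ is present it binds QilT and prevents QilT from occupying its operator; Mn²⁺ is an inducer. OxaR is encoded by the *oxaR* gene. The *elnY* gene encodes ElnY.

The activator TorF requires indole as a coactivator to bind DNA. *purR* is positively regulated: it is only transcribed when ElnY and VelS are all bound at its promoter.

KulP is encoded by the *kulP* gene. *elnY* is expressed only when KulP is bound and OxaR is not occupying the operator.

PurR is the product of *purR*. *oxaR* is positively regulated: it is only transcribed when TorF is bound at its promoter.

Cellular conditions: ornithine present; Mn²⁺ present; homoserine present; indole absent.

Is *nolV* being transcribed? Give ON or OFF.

Homoserine is present, so KosS is inactive.
Mn²⁺ is present, so QilT is inactive.
With no repressor bound, *kulP* is transcribed.
So KulP is produced and active.
Indole is absent, so TorF is inactive.
Required activator TorF is absent, so *oxaR* is not transcribed.
So OxaR is not produced.
No repressor is bound and KulP is active, so *elnY* is transcribed.
So ElnY is produced and active.
Ornithine is present, so VelS is active.
No repressor is bound and ElnY and VelS are active, so *purR* is transcribed.
So PurR is produced and active.
No repressor is bound and PurR is active, so *nolV* is transcribed.

ON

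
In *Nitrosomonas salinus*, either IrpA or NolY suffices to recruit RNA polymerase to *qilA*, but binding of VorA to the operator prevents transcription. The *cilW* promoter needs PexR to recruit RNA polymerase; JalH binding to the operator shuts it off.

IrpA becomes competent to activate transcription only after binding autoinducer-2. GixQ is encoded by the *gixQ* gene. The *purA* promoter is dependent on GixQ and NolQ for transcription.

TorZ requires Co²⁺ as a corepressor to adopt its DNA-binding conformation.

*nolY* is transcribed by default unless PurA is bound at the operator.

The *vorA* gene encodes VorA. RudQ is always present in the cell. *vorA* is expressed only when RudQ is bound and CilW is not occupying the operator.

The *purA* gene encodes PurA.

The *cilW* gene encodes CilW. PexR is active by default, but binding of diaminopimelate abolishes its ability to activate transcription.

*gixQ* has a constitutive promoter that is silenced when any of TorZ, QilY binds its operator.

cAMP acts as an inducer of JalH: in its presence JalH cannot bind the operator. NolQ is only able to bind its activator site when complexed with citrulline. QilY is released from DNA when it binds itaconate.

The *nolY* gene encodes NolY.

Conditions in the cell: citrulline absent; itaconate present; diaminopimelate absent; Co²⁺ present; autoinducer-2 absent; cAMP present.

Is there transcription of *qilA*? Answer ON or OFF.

ON

Autoinducer-2 is absent, so IrpA is inactive.
Co²⁺ is present, so TorZ is active.
Itaconate is present, so QilY is inactive.
With repressor TorZ bound, *gixQ* is not transcribed.
So GixQ is not produced.
Citrulline is absent, so NolQ is inactive.
Required activator GixQ is absent, so *purA* is not transcribed.
So PurA is not produced.
With no repressor bound, *nolY* is transcribed.
So NolY is produced and active.
RudQ is produced constitutively and is active.
Diaminopimelate is absent, so PexR is active.
cAMP is present, so JalH is inactive.
No repressor is bound and PexR is active, so *cilW* is transcribed.
So CilW is produced and active.
With repressor CilW bound, *vorA* is not transcribed.
So VorA is not produced.
Activator NolY is present, so *qilA* is transcribed.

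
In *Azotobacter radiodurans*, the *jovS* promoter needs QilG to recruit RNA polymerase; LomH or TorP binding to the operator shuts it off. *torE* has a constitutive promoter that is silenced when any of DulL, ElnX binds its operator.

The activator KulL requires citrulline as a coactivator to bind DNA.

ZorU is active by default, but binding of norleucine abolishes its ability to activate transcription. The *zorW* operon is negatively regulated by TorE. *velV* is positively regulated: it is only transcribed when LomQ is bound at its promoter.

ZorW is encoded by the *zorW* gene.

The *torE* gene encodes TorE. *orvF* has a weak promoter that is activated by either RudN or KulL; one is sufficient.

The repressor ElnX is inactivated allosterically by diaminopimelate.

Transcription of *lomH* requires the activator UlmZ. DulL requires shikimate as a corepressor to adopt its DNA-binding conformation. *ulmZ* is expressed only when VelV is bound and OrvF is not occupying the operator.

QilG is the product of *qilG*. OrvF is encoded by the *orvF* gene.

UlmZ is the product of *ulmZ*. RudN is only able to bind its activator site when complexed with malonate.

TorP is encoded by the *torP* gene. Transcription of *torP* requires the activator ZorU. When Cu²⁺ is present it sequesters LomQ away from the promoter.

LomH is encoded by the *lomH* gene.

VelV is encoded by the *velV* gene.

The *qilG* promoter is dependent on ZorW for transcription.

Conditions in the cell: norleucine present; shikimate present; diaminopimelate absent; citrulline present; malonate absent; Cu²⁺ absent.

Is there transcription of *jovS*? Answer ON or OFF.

Shikimate is present, so DulL is active.
Diaminopimelate is absent, so ElnX is active.
With repressor DulL bound, *torE* is not transcribed.
So TorE is not produced.
With no repressor bound, *zorW* is transcribed.
So ZorW is produced and active.
No repressor is bound and ZorW is active, so *qilG* is transcribed.
So QilG is produced and active.
Cu²⁺ is absent, so LomQ is active.
No repressor is bound and LomQ is active, so *velV* is transcribed.
So VelV is produced and active.
Malonate is absent, so RudN is inactive.
Citrulline is present, so KulL is active.
Activator KulL is present, so *orvF* is transcribed.
So OrvF is produced and active.
With repressor OrvF bound, *ulmZ* is not transcribed.
So UlmZ is not produced.
Required activator UlmZ is absent, so *lomH* is not transcribed.
So LomH is not produced.
Norleucine is present, so ZorU is inactive.
Required activator ZorU is absent, so *torP* is not transcribed.
So TorP is not produced.
No repressor is bound and QilG is active, so *jovS* is transcribed.

ON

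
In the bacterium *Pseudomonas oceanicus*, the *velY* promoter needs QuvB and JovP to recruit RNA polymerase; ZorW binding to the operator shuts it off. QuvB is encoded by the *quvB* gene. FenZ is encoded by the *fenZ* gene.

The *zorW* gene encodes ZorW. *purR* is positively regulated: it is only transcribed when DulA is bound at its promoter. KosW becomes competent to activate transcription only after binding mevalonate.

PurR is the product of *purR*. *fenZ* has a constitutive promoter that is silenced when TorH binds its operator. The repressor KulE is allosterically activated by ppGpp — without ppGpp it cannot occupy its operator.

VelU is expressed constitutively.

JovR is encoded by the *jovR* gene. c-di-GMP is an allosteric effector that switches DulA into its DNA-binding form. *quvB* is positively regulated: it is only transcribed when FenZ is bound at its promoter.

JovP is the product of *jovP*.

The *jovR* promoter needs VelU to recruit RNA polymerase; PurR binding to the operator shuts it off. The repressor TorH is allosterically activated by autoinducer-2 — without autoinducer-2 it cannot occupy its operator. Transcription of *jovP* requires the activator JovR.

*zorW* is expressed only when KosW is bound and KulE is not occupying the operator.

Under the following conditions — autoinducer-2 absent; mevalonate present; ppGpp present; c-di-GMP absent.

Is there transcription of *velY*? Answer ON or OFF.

ON

Mevalonate is present, so KosW is active.
ppGpp is present, so KulE is active.
With repressor KulE bound, *zorW* is not transcribed.
So ZorW is not produced.
Autoinducer-2 is absent, so TorH is inactive.
With no repressor bound, *fenZ* is transcribed.
So FenZ is produced and active.
No repressor is bound and FenZ is active, so *quvB* is transcribed.
So QuvB is produced and active.
c-di-GMP is absent, so DulA is inactive.
Required activator DulA is absent, so *purR* is not transcribed.
So PurR is not produced.
VelU is produced constitutively and is active.
No repressor is bound and VelU is active, so *jovR* is transcribed.
So JovR is produced and active.
No repressor is bound and JovR is active, so *jovP* is transcribed.
So JovP is produced and active.
No repressor is bound and QuvB and JovP are active, so *velY* is transcribed.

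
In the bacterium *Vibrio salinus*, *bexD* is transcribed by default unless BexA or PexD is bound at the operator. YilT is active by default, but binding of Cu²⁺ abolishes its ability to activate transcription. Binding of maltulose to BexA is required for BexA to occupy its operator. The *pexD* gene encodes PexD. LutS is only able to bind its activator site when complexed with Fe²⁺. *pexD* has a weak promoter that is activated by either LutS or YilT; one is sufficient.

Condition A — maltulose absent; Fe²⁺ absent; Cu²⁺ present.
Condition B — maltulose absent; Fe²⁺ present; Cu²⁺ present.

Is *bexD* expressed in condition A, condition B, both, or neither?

A only

Condition A:
Maltulose is absent, so BexA is inactive.
Fe²⁺ is absent, so LutS is inactive.
Cu²⁺ is present, so YilT is inactive.
No activator is available at the *pexD* promoter, so *pexD* is not transcribed.
So PexD is not produced.
With no repressor bound, *bexD* is transcribed.
→ *bexD* is ON in A.
Condition B:
Maltulose is absent, so BexA is inactive.
Fe²⁺ is present, so LutS is active.
Cu²⁺ is present, so YilT is inactive.
Activator LutS is present, so *pexD* is transcribed.
So PexD is produced and active.
With repressor PexD bound, *bexD* is not transcribed.
→ *bexD* is OFF in B.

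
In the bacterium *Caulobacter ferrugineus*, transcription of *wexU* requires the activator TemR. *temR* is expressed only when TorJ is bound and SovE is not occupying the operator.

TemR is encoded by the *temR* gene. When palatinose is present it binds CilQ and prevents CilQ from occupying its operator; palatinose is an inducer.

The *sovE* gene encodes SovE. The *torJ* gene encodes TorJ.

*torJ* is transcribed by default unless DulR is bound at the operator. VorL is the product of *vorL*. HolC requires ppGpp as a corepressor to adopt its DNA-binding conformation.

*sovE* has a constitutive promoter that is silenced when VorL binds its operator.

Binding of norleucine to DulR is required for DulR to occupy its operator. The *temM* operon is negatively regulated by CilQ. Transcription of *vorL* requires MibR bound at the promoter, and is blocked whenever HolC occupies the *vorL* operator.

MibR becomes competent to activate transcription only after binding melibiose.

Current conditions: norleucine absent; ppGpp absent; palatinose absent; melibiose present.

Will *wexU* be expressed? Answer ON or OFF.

ON

Melibiose is present, so MibR is active.
ppGpp is absent, so HolC is inactive.
No repressor is bound and MibR is active, so *vorL* is transcribed.
So VorL is produced and active.
With repressor VorL bound, *sovE* is not transcribed.
So SovE is not produced.
Norleucine is absent, so DulR is inactive.
With no repressor bound, *torJ* is transcribed.
So TorJ is produced and active.
No repressor is bound and TorJ is active, so *temR* is transcribed.
So TemR is produced and active.
No repressor is bound and TemR is active, so *wexU* is transcribed.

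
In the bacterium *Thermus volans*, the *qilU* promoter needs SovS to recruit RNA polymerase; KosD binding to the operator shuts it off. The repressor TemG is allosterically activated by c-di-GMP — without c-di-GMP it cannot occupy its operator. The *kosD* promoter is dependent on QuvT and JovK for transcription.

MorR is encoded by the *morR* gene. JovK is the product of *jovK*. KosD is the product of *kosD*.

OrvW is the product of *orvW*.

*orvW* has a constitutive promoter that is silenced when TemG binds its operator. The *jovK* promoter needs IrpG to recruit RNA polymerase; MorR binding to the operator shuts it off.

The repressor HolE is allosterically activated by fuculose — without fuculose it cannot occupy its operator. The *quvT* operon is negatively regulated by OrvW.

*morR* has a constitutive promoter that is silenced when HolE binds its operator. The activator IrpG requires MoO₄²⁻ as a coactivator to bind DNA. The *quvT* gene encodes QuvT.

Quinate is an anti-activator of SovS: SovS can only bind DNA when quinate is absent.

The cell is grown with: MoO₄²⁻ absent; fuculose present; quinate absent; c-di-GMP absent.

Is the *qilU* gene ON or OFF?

c-di-GMP is absent, so TemG is inactive.
With no repressor bound, *orvW* is transcribed.
So OrvW is produced and active.
With repressor OrvW bound, *quvT* is not transcribed.
So QuvT is not produced.
Fuculose is present, so HolE is active.
With repressor HolE bound, *morR* is not transcribed.
So MorR is not produced.
MoO₄²⁻ is absent, so IrpG is inactive.
Required activator IrpG is absent, so *jovK* is not transcribed.
So JovK is not produced.
Required activator QuvT is absent, so *kosD* is not transcribed.
So KosD is not produced.
Quinate is absent, so SovS is active.
No repressor is bound and SovS is active, so *qilU* is transcribed.

ON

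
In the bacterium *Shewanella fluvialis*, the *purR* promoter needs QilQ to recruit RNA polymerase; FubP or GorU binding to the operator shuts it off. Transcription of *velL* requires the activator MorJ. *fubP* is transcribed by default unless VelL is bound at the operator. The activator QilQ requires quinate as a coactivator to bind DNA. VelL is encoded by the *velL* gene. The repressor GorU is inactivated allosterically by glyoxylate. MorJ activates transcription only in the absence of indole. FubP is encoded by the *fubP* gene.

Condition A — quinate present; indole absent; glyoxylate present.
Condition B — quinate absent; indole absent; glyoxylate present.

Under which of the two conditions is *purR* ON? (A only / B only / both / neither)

Condition A:
Quinate is present, so QilQ is active.
Indole is absent, so MorJ is active.
No repressor is bound and MorJ is active, so *velL* is transcribed.
So VelL is produced and active.
With repressor VelL bound, *fubP* is not transcribed.
So FubP is not produced.
Glyoxylate is present, so GorU is inactive.
No repressor is bound and QilQ is active, so *purR* is transcribed.
→ *purR* is ON in A.
Condition B:
Quinate is absent, so QilQ is inactive.
Indole is absent, so MorJ is active.
No repressor is bound and MorJ is active, so *velL* is transcribed.
So VelL is produced and active.
With repressor VelL bound, *fubP* is not transcribed.
So FubP is not produced.
Glyoxylate is present, so GorU is inactive.
Required activator QilQ is absent, so *purR* is not transcribed.
→ *purR* is OFF in B.

A only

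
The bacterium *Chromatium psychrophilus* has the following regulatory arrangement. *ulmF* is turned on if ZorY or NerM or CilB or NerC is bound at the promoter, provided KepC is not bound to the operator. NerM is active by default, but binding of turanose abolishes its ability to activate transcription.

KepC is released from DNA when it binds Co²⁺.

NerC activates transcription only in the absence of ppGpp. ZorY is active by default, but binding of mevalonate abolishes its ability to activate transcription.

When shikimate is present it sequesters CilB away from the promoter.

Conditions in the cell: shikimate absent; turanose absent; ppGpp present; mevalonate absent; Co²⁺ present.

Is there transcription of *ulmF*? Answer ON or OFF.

Mevalonate is absent, so ZorY is active.
Turanose is absent, so NerM is active.
Shikimate is absent, so CilB is active.
Co²⁺ is present, so KepC is inactive.
ppGpp is present, so NerC is inactive.
Activator ZorY is present, so *ulmF* is transcribed.

ON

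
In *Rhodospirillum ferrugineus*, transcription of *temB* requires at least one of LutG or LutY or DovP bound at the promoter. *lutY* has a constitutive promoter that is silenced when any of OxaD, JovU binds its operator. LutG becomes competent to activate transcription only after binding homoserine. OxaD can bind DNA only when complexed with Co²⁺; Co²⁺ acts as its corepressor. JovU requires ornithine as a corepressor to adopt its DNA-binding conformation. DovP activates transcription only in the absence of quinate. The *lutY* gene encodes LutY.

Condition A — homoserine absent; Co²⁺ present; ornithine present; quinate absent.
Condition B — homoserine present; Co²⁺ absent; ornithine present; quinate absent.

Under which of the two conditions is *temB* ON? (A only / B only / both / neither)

Condition A:
Homoserine is absent, so LutG is inactive.
Co²⁺ is present, so OxaD is active.
Ornithine is present, so JovU is active.
With repressor OxaD bound, *lutY* is not transcribed.
So LutY is not produced.
Quinate is absent, so DovP is active.
Activator DovP is present, so *temB* is transcribed.
→ *temB* is ON in A.
Condition B:
Homoserine is present, so LutG is active.
Co²⁺ is absent, so OxaD is inactive.
Ornithine is present, so JovU is active.
With repressor JovU bound, *lutY* is not transcribed.
So LutY is not produced.
Quinate is absent, so DovP is active.
Activator LutG is present, so *temB* is transcribed.
→ *temB* is ON in B.

both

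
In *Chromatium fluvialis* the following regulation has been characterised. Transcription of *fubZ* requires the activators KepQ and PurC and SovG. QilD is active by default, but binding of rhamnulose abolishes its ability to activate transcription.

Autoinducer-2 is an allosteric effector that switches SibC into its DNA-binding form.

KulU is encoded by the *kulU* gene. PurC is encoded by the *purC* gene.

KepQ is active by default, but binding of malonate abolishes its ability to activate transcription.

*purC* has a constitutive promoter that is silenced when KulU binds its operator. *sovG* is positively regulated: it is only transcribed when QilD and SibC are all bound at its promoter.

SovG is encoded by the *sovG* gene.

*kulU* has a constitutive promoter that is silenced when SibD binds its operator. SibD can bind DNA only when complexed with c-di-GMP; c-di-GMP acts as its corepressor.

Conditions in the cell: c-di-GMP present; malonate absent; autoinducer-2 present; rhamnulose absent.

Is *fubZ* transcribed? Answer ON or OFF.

Malonate is absent, so KepQ is active.
c-di-GMP is present, so SibD is active.
With repressor SibD bound, *kulU* is not transcribed.
So KulU is not produced.
With no repressor bound, *purC* is transcribed.
So PurC is produced and active.
Rhamnulose is absent, so QilD is active.
Autoinducer-2 is present, so SibC is active.
No repressor is bound and QilD and SibC are active, so *sovG* is transcribed.
So SovG is produced and active.
No repressor is bound and KepQ and PurC and SovG are active, so *fubZ* is transcribed.

ON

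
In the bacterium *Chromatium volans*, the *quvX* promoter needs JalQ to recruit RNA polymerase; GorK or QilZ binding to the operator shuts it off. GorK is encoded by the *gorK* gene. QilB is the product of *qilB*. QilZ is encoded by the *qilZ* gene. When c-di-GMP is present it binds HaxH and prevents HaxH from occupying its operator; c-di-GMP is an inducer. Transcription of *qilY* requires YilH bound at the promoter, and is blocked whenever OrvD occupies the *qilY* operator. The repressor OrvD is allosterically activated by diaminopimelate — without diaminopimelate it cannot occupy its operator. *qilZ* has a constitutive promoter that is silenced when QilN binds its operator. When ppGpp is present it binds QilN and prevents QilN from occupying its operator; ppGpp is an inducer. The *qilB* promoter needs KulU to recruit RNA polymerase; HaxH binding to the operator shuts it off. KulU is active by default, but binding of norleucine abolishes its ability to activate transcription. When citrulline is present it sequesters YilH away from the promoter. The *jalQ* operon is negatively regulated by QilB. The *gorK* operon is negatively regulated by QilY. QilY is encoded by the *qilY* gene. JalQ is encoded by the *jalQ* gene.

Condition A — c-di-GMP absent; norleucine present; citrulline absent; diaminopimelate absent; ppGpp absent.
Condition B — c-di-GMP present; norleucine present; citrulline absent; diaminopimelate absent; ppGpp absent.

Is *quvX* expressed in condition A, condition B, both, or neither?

both

Condition A:
c-di-GMP is absent, so HaxH is active.
Norleucine is present, so KulU is inactive.
With repressor HaxH bound, *qilB* is not transcribed.
So QilB is not produced.
With no repressor bound, *jalQ* is transcribed.
So JalQ is produced and active.
Citrulline is absent, so YilH is active.
Diaminopimelate is absent, so OrvD is inactive.
No repressor is bound and YilH is active, so *qilY* is transcribed.
So QilY is produced and active.
With repressor QilY bound, *gorK* is not transcribed.
So GorK is not produced.
ppGpp is absent, so QilN is active.
With repressor QilN bound, *qilZ* is not transcribed.
So QilZ is not produced.
No repressor is bound and JalQ is active, so *quvX* is transcribed.
→ *quvX* is ON in A.
Condition B:
c-di-GMP is present, so HaxH is inactive.
Norleucine is present, so KulU is inactive.
Required activator KulU is absent, so *qilB* is not transcribed.
So QilB is not produced.
With no repressor bound, *jalQ* is transcribed.
So JalQ is produced and active.
Citrulline is absent, so YilH is active.
Diaminopimelate is absent, so OrvD is inactive.
No repressor is bound and YilH is active, so *qilY* is transcribed.
So QilY is produced and active.
With repressor QilY bound, *gorK* is not transcribed.
So GorK is not produced.
ppGpp is absent, so QilN is active.
With repressor QilN bound, *qilZ* is not transcribed.
So QilZ is not produced.
No repressor is bound and JalQ is active, so *quvX* is transcribed.
→ *quvX* is ON in B.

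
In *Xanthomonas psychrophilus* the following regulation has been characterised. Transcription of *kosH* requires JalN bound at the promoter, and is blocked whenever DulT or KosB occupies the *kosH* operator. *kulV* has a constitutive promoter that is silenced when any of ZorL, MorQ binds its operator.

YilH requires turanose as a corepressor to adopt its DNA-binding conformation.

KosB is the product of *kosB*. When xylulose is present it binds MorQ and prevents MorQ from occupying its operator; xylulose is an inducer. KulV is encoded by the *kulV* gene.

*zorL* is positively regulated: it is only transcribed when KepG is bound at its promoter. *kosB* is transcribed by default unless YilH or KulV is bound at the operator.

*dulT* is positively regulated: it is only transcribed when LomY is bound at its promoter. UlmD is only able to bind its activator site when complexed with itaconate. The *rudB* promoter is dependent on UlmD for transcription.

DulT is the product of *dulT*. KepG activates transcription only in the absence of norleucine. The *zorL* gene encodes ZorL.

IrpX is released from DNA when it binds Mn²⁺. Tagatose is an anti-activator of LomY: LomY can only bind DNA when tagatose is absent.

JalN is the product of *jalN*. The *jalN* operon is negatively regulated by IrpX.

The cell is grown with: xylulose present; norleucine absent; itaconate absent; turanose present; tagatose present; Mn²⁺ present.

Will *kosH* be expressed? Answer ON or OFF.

Tagatose is present, so LomY is inactive.
Required activator LomY is absent, so *dulT* is not transcribed.
So DulT is not produced.
Turanose is present, so YilH is active.
Norleucine is absent, so KepG is active.
No repressor is bound and KepG is active, so *zorL* is transcribed.
So ZorL is produced and active.
Xylulose is present, so MorQ is inactive.
With repressor ZorL bound, *kulV* is not transcribed.
So KulV is not produced.
With repressor YilH bound, *kosB* is not transcribed.
So KosB is not produced.
Mn²⁺ is present, so IrpX is inactive.
With no repressor bound, *jalN* is transcribed.
So JalN is produced and active.
No repressor is bound and JalN is active, so *kosH* is transcribed.

ON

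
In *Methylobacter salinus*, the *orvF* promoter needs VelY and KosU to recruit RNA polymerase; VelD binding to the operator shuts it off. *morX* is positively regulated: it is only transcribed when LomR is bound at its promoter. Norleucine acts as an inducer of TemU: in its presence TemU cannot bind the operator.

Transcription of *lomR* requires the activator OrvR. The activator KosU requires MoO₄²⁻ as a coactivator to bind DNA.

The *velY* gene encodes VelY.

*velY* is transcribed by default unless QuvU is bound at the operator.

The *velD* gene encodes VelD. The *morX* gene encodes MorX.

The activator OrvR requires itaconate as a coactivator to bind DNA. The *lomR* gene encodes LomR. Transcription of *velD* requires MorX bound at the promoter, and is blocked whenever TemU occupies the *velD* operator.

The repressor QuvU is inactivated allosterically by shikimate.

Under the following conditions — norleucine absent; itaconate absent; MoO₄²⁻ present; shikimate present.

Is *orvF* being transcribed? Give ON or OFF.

ON

Shikimate is present, so QuvU is inactive.
With no repressor bound, *velY* is transcribed.
So VelY is produced and active.
Itaconate is absent, so OrvR is inactive.
Required activator OrvR is absent, so *lomR* is not transcribed.
So LomR is not produced.
Required activator LomR is absent, so *morX* is not transcribed.
So MorX is not produced.
Norleucine is absent, so TemU is active.
With repressor TemU bound, *velD* is not transcribed.
So VelD is not produced.
MoO₄²⁻ is present, so KosU is active.
No repressor is bound and VelY and KosU are active, so *orvF* is transcribed.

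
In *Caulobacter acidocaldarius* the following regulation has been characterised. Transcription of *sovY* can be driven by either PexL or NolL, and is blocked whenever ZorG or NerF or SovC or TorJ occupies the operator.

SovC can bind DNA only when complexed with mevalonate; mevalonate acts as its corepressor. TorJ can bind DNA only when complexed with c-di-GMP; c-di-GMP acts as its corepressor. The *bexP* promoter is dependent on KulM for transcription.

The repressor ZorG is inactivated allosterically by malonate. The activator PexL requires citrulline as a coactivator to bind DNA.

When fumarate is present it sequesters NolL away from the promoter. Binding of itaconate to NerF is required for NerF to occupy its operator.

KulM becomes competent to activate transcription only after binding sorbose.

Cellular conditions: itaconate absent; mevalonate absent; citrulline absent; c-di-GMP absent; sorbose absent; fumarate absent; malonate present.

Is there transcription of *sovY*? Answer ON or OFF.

Citrulline is absent, so PexL is inactive.
Malonate is present, so ZorG is inactive.
Fumarate is absent, so NolL is active.
Itaconate is absent, so NerF is inactive.
Mevalonate is absent, so SovC is inactive.
c-di-GMP is absent, so TorJ is inactive.
Activator NolL is present, so *sovY* is transcribed.

ON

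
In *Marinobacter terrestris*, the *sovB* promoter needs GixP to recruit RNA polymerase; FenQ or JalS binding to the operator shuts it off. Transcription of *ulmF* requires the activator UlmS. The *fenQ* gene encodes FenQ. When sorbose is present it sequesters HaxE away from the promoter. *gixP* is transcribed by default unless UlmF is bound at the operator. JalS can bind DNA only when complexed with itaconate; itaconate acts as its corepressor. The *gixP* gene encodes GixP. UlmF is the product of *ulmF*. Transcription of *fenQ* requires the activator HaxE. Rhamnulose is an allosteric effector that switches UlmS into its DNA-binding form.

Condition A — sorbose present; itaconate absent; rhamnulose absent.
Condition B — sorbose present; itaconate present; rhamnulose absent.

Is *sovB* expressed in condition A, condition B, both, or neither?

A only

Condition A:
Sorbose is present, so HaxE is inactive.
Required activator HaxE is absent, so *fenQ* is not transcribed.
So FenQ is not produced.
Itaconate is absent, so JalS is inactive.
Rhamnulose is absent, so UlmS is inactive.
Required activator UlmS is absent, so *ulmF* is not transcribed.
So UlmF is not produced.
With no repressor bound, *gixP* is transcribed.
So GixP is produced and active.
No repressor is bound and GixP is active, so *sovB* is transcribed.
→ *sovB* is ON in A.
Condition B:
Sorbose is present, so HaxE is inactive.
Required activator HaxE is absent, so *fenQ* is not transcribed.
So FenQ is not produced.
Itaconate is present, so JalS is active.
Rhamnulose is absent, so UlmS is inactive.
Required activator UlmS is absent, so *ulmF* is not transcribed.
So UlmF is not produced.
With no repressor bound, *gixP* is transcribed.
So GixP is produced and active.
With repressor JalS bound, *sovB* is not transcribed.
→ *sovB* is OFF in B.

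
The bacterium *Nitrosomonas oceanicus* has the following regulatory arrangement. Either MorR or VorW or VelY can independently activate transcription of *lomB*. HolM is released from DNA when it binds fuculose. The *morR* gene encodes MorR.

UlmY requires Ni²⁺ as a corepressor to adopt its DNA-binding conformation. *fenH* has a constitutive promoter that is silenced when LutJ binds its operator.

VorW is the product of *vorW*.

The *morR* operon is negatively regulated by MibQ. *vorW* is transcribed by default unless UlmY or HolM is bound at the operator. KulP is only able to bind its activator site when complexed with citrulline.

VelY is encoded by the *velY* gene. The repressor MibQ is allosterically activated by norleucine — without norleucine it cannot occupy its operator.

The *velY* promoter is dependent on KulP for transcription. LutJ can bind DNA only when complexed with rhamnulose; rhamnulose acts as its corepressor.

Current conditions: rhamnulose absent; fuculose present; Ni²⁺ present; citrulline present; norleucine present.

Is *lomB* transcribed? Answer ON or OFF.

ON

Norleucine is present, so MibQ is active.
With repressor MibQ bound, *morR* is not transcribed.
So MorR is not produced.
Ni²⁺ is present, so UlmY is active.
Fuculose is present, so HolM is inactive.
With repressor UlmY bound, *vorW* is not transcribed.
So VorW is not produced.
Citrulline is present, so KulP is active.
No repressor is bound and KulP is active, so *velY* is transcribed.
So VelY is produced and active.
Activator VelY is present, so *lomB* is transcribed.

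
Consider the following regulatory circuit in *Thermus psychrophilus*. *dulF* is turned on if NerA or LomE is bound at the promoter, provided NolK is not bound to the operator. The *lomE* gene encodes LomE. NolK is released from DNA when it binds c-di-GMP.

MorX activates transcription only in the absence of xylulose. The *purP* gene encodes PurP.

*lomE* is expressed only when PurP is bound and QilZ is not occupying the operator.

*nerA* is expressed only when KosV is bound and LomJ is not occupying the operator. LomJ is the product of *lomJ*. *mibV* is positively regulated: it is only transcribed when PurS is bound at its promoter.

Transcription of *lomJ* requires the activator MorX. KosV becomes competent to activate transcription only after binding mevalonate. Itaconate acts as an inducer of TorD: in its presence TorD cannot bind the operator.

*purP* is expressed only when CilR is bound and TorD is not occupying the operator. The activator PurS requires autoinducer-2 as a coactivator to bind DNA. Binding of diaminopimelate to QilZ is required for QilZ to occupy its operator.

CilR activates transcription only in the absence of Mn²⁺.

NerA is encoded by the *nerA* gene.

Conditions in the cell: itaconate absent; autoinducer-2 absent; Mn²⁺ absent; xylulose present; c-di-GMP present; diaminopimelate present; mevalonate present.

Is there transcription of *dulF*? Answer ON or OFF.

Xylulose is present, so MorX is inactive.
Required activator MorX is absent, so *lomJ* is not transcribed.
So LomJ is not produced.
Mevalonate is present, so KosV is active.
No repressor is bound and KosV is active, so *nerA* is transcribed.
So NerA is produced and active.
c-di-GMP is present, so NolK is inactive.
Itaconate is absent, so TorD is active.
Mn²⁺ is absent, so CilR is active.
With repressor TorD bound, *purP* is not transcribed.
So PurP is not produced.
Diaminopimelate is present, so QilZ is active.
With repressor QilZ bound, *lomE* is not transcribed.
So LomE is not produced.
Activator NerA is present, so *dulF* is transcribed.

ON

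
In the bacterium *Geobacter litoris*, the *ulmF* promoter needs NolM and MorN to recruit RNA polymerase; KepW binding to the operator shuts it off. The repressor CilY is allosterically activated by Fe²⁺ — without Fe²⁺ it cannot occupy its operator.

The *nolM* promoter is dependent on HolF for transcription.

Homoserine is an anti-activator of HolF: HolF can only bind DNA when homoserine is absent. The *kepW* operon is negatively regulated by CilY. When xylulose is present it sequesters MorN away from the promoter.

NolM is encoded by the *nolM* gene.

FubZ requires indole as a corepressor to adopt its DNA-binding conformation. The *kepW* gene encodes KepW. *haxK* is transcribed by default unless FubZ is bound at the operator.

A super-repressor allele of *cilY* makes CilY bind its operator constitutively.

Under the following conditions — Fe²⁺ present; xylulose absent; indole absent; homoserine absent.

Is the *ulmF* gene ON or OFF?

Homoserine is absent, so HolF is active.
No repressor is bound and HolF is active, so *nolM* is transcribed.
So NolM is produced and active.
Xylulose is absent, so MorN is active.
CilY is constitutively active in this strain.
With repressor CilY bound, *kepW* is not transcribed.
So KepW is not produced.
No repressor is bound and NolM and MorN are active, so *ulmF* is transcribed.

ON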